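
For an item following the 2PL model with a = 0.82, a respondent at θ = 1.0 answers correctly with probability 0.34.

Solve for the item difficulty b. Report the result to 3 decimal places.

1.809

P(θ) = 1 / (1 + exp(−a(θ − b)))
logit(0.34) = ln(0.34/0.66) = -0.6633
b = θ − logit/(a) = 1.0 − (-0.6633)/0.8200 = 1.8089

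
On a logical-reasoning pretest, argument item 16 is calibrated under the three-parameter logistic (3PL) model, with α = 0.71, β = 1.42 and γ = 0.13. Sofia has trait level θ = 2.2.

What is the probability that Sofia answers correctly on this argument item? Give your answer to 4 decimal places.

0.6825

P(θ) = γ + (1 − γ) · 1 / (1 + exp(−α(θ − β)))
Exponent: 0.71 × (2.2 − 1.42) = 0.5538
1/(1 + e^{-0.5538}) = 0.6350
P = 0.13 + 0.87 × 0.6350 = 0.6825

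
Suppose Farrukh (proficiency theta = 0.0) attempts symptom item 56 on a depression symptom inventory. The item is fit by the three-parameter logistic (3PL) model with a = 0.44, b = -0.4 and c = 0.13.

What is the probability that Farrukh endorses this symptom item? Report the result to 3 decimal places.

P(theta) = c + (1 − c) · 1 / (1 + exp(−a(theta − b)))
Exponent: 0.44 × (0.0 − (-0.4)) = 0.1760
1/(1 + e^{-0.1760}) = 0.5439
P = 0.13 + 0.87 × 0.5439 = 0.6032

0.603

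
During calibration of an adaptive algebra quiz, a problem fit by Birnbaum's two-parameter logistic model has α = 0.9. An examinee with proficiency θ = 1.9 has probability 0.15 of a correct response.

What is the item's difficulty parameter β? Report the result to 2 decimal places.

P(θ) = 1 / (1 + exp(−α(θ − β)))
logit(0.15) = ln(0.15/0.85) = -1.7346
β = θ − logit/(α) = 1.9 − (-1.7346)/0.9000 = 3.8273

3.83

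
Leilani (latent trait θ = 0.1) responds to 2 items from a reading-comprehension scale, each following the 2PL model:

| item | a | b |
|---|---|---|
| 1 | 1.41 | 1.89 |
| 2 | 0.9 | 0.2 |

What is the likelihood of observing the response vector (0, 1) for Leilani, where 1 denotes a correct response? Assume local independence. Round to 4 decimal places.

P(θ) = 1 / (1 + exp(−a(θ − b)))
P_1 = 1/(1+e^{2.5239}) = 0.0742
P_2 = 1/(1+e^{0.0900}) = 0.4775
L = (1−P_1) × P_2 = 0.9258 × 0.4775 = 0.44208

0.4421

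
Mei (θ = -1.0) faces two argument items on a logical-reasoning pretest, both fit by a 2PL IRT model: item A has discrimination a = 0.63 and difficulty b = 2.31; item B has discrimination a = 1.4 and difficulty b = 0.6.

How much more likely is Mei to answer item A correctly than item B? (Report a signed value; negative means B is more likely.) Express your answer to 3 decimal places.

0.014

P(θ) = 1 / (1 + exp(−a(θ − b)))
P_A = 0.1105
P_B = 0.0962
P_A − P_B = 0.0143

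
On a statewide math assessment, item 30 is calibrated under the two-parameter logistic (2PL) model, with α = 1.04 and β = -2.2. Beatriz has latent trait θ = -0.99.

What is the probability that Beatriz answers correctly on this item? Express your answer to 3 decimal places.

0.779

P(θ) = 1 / (1 + exp(−α(θ − β)))
Exponent: 1.04 × (-0.99 − (-2.2)) = 1.2584
1/(1 + e^{-1.2584}) = 0.7788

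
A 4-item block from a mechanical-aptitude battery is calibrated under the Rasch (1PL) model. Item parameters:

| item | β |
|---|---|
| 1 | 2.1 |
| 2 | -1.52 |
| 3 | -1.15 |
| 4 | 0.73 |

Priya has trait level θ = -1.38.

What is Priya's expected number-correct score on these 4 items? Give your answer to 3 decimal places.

1.116

P(θ) = 1 / (1 + exp(−(θ − β)))
P_1 = 1/(1+e^{3.4800}) = 0.0299
P_2 = 1/(1+e^{-0.1400}) = 0.5349
P_3 = 1/(1+e^{0.2300}) = 0.4428
P_4 = 1/(1+e^{2.1100}) = 0.1081
E[score] = 0.0299 + 0.5349 + 0.4428 + 0.1081 = 1.1157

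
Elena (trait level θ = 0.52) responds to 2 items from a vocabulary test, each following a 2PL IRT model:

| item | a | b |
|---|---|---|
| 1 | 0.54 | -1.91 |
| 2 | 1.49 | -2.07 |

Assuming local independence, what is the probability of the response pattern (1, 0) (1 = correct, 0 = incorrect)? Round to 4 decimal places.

0.0163

P(θ) = 1 / (1 + exp(−a(θ − b)))
P_1 = 1/(1+e^{-1.3122}) = 0.7879
P_2 = 1/(1+e^{-3.8591}) = 0.9793
L = P_1 × (1−P_2) = 0.7879 × 0.0207 = 0.01627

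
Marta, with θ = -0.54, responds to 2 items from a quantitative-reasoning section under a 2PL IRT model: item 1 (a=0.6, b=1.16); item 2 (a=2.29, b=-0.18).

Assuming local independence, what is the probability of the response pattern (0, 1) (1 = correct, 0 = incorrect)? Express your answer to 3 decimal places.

0.224

P(θ) = 1 / (1 + exp(−a(θ − b)))
P_1 = 1/(1+e^{1.0200}) = 0.2650
P_2 = 1/(1+e^{0.8244}) = 0.3048
L = (1−P_1) × P_2 = 0.7350 × 0.3048 = 0.22404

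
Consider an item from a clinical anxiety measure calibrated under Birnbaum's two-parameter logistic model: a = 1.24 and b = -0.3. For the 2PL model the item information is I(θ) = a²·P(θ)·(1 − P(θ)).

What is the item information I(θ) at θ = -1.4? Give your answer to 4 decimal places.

P = 1/(1+e^{1.3640}) = 0.2036
P(1−P) = 0.2036 × 0.7964 = 0.1621
I = a² × P(1−P) = 1.24² × 0.1621 = 0.24931

0.2493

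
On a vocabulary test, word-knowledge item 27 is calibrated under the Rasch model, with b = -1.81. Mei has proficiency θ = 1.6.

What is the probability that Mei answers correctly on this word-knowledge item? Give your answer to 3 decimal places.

P(θ) = 1 / (1 + exp(−(θ − b)))
Exponent: (1.6 − (-1.81)) = 3.4100
1/(1 + e^{-3.4100}) = 0.9680
P = 0.9680

0.968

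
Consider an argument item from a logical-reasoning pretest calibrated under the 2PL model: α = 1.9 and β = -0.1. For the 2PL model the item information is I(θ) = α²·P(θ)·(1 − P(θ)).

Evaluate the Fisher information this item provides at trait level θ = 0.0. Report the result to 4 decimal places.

P = 1/(1+e^{-0.1900}) = 0.5474
P(1−P) = 0.5474 × 0.4526 = 0.2478
I = α² × P(1−P) = 1.9² × 0.2478 = 0.89440

0.8944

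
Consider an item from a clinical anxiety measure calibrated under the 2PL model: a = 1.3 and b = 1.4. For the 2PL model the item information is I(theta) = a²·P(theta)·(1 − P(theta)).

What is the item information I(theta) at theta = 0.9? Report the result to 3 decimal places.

P = 1/(1+e^{0.6500}) = 0.3430
P(1−P) = 0.3430 × 0.6570 = 0.2253
I = a² × P(1−P) = 1.3² × 0.2253 = 0.38084

0.381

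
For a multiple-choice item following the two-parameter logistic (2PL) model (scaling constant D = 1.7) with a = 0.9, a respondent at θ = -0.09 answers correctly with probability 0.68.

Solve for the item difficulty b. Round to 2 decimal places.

-0.58

P(θ) = 1 / (1 + exp(−D·a(θ − b)))
logit(0.68) = ln(0.68/0.32) = 0.7538
b = θ − logit/(1.7·a) = -0.09 − 0.7538/1.5300 = -0.5827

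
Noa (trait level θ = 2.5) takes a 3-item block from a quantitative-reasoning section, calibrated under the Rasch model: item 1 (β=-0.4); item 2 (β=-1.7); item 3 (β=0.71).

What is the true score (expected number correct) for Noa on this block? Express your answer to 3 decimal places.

P(θ) = 1 / (1 + exp(−(θ − β)))
P_1 = 1/(1+e^{-2.9000}) = 0.9478
P_2 = 1/(1+e^{-4.2000}) = 0.9852
P_3 = 1/(1+e^{-1.7900}) = 0.8569
E[score] = 0.9478 + 0.9852 + 0.8569 = 2.7900

2.790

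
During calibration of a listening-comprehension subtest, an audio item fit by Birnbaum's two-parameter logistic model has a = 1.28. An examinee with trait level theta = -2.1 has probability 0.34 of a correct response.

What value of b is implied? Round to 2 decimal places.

-1.58

P(theta) = 1 / (1 + exp(−a(theta − b)))
logit(0.34) = ln(0.34/0.66) = -0.6633
b = theta − logit/(a) = -2.1 − (-0.6633)/1.2800 = -1.5818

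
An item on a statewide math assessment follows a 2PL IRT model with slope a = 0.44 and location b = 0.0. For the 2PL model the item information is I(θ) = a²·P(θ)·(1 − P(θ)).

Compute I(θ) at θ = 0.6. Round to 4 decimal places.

P = 1/(1+e^{-0.2640}) = 0.5656
P(1−P) = 0.5656 × 0.4344 = 0.2457
I = a² × P(1−P) = 0.44² × 0.2457 = 0.04757

0.0476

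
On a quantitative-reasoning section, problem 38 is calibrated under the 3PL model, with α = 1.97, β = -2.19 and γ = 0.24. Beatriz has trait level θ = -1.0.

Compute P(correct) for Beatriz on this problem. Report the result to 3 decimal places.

P(θ) = γ + (1 − γ) · 1 / (1 + exp(−α(θ − β)))
Exponent: 1.97 × (-1.0 − (-2.19)) = 2.3443
1/(1 + e^{-2.3443}) = 0.9125
P = 0.24 + 0.76 × 0.9125 = 0.9335

0.933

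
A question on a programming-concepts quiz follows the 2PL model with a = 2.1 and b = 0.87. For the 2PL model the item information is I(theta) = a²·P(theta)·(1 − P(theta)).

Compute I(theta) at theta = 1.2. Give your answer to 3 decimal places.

P = 1/(1+e^{-0.6930}) = 0.6666
P(1−P) = 0.6666 × 0.3334 = 0.2222
I = a² × P(1−P) = 2.1² × 0.2222 = 0.98005

0.980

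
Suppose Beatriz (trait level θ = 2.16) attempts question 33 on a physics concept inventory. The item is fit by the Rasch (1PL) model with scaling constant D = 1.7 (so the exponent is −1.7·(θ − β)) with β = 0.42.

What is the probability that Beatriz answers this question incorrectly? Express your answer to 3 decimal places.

0.049

P(θ) = 1 / (1 + exp(−D·(θ − β)))
Exponent: 1.7 × (2.16 − 0.42) = 2.9580
1/(1 + e^{-2.9580}) = 0.9506
P = 0.9506
P(incorrect) = 1 − 0.9506 = 0.0494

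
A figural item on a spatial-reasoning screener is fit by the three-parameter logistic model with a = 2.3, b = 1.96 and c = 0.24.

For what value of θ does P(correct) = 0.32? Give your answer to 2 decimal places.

1.03

P(θ) = c + (1 − c) · 1 / (1 + exp(−a(θ − b)))
Remove guessing floor: (0.32 − 0.24)/(1 − 0.24) = 0.1053
logit = ln(0.1053/0.8947) = -2.1401
θ = b + logit/(a) = 1.96 + (-2.1401)/2.3000 = 1.0295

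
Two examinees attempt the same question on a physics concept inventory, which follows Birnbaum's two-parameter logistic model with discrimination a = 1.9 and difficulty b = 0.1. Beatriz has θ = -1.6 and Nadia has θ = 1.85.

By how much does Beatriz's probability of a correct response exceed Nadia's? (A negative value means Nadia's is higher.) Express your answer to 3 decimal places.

P(θ) = 1 / (1 + exp(−a(θ − b)))
P(Beatriz) = 0.0381  [exponent -3.2300]
P(Nadia) = 0.9653  [exponent 3.3250]
Difference = 0.0381 − 0.9653 = -0.9272

-0.927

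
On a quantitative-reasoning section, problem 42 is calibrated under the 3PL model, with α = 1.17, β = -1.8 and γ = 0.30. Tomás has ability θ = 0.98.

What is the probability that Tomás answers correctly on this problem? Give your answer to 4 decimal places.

0.9739

P(θ) = γ + (1 − γ) · 1 / (1 + exp(−α(θ − β)))
Exponent: 1.17 × (0.98 − (-1.8)) = 3.2526
1/(1 + e^{-3.2526}) = 0.9628
P = 0.30 + 0.70 × 0.9628 = 0.9739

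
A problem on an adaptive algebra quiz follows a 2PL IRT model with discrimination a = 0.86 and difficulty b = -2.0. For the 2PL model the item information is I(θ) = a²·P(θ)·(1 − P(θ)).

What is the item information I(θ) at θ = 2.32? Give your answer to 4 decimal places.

0.0172

P = 1/(1+e^{-3.7152}) = 0.9762
P(1−P) = 0.9762 × 0.0238 = 0.0232
I = a² × P(1−P) = 0.86² × 0.0232 = 0.01716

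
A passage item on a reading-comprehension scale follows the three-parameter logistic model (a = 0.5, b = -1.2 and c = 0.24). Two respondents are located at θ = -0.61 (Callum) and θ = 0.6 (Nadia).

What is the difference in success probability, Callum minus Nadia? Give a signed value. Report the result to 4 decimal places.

-0.1047

P(θ) = c + (1 − c) · 1 / (1 + exp(−a(θ − b)))
P(Callum) = 0.6756  [exponent 0.2950]
P(Nadia) = 0.7803  [exponent 0.9000]
Difference = 0.6756 − 0.7803 = -0.1047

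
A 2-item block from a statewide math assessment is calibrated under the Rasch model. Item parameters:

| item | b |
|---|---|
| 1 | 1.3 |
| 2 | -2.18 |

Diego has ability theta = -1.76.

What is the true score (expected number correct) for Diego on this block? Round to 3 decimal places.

0.648

P(theta) = 1 / (1 + exp(−(theta − b)))
P_1 = 1/(1+e^{3.0600}) = 0.0448
P_2 = 1/(1+e^{-0.4200}) = 0.6035
E[score] = 0.0448 + 0.6035 = 0.6483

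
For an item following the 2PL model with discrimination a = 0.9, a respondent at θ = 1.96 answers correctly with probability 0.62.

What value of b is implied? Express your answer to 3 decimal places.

1.416

P(θ) = 1 / (1 + exp(−a(θ − b)))
logit(0.62) = ln(0.62/0.38) = 0.4895
b = θ − logit/(a) = 1.96 − 0.4895/0.9000 = 1.4161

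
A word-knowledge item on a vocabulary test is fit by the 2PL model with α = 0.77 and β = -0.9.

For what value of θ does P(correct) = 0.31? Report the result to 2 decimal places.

P(θ) = 1 / (1 + exp(−α(θ − β)))
logit = ln(0.3100/0.6900) = -0.8001
θ = β + logit/(α) = -0.9 + (-0.8001)/0.7700 = -1.9391

-1.94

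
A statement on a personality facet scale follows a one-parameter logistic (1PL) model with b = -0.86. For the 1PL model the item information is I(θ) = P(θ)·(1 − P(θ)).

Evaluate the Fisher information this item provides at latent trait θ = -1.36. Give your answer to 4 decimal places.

P = 1/(1+e^{0.5000}) = 0.3775
P(1−P) = 0.3775 × 0.6225 = 0.2350
I = P(1−P) = 0.23500

0.2350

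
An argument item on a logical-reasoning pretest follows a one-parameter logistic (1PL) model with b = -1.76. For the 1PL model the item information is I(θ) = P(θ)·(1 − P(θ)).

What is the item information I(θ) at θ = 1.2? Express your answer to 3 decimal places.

0.047

P = 1/(1+e^{-2.9600}) = 0.9507
P(1−P) = 0.9507 × 0.0493 = 0.0468
I = P(1−P) = 0.04684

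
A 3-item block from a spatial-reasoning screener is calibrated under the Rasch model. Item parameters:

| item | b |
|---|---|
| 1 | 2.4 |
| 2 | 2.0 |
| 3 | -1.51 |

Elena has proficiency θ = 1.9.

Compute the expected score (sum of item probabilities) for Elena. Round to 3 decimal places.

P(θ) = 1 / (1 + exp(−(θ − b)))
P_1 = 1/(1+e^{0.5000}) = 0.3775
P_2 = 1/(1+e^{0.1000}) = 0.4750
P_3 = 1/(1+e^{-3.4100}) = 0.9680
E[score] = 0.3775 + 0.4750 + 0.9680 = 1.8206

1.821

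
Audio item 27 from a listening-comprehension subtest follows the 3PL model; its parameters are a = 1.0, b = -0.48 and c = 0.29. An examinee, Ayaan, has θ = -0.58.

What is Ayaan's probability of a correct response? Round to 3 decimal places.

P(θ) = c + (1 − c) · 1 / (1 + exp(−a(θ − b)))
Exponent: 1.0 × (-0.58 − (-0.48)) = -0.1000
1/(1 + e^{0.1000}) = 0.4750
P = 0.29 + 0.71 × 0.4750 = 0.6273

0.627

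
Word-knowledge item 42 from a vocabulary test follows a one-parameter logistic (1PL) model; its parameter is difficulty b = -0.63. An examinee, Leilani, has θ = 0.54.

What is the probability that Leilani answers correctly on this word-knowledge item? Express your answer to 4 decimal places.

P(θ) = 1 / (1 + exp(−(θ − b)))
Exponent: (0.54 − (-0.63)) = 1.1700
1/(1 + e^{-1.1700}) = 0.7631
P = 0.7631

0.7631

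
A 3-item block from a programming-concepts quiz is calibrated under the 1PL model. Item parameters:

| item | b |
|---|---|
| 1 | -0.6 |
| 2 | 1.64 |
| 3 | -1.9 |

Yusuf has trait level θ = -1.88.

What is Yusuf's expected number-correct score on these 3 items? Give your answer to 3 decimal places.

P(θ) = 1 / (1 + exp(−(θ − b)))
P_1 = 1/(1+e^{1.2800}) = 0.2176
P_2 = 1/(1+e^{3.5200}) = 0.0287
P_3 = 1/(1+e^{-0.0200}) = 0.5050
E[score] = 0.2176 + 0.0287 + 0.5050 = 0.7513

0.751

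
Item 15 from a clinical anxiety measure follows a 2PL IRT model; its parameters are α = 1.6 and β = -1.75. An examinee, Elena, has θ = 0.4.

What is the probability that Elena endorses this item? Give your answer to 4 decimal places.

P(θ) = 1 / (1 + exp(−α(θ − β)))
Exponent: 1.6 × (0.4 − (-1.75)) = 3.4400
1/(1 + e^{-3.4400}) = 0.9689

0.9689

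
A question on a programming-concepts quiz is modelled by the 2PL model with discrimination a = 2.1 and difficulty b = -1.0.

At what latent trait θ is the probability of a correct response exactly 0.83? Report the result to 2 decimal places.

-0.24

P(θ) = 1 / (1 + exp(−a(θ − b)))
logit = ln(0.8300/0.1700) = 1.5856
θ = b + logit/(a) = -1.0 + 1.5856/2.1000 = -0.2449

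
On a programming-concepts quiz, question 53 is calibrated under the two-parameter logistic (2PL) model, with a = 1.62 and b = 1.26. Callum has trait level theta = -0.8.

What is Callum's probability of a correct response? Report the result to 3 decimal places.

P(theta) = 1 / (1 + exp(−a(theta − b)))
Exponent: 1.62 × (-0.8 − 1.26) = -3.3372
1/(1 + e^{3.3372}) = 0.0343

0.034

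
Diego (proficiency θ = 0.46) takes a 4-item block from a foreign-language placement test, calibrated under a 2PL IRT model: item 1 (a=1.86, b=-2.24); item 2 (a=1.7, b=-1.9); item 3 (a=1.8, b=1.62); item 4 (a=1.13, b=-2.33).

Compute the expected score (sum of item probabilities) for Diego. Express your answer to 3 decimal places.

3.045

P(θ) = 1 / (1 + exp(−a(θ − b)))
P_1 = 1/(1+e^{-5.0220}) = 0.9935
P_2 = 1/(1+e^{-4.0120}) = 0.9822
P_3 = 1/(1+e^{2.0880}) = 0.1103
P_4 = 1/(1+e^{-3.1527}) = 0.9590
E[score] = 0.9935 + 0.9822 + 0.1103 + 0.9590 = 3.0450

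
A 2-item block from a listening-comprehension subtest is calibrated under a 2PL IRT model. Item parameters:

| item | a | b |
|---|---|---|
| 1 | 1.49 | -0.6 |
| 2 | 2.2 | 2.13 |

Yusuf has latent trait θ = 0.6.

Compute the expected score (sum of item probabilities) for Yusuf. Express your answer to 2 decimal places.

P(θ) = 1 / (1 + exp(−a(θ − b)))
P_1 = 1/(1+e^{-1.7880}) = 0.8567
P_2 = 1/(1+e^{3.3660}) = 0.0334
E[score] = 0.8567 + 0.0334 = 0.8901

0.89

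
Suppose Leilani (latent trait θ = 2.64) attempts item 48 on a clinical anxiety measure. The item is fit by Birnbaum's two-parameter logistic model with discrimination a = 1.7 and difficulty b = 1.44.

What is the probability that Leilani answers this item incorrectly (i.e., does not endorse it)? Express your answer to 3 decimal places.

0.115

P(θ) = 1 / (1 + exp(−a(θ − b)))
Exponent: 1.7 × (2.64 − 1.44) = 2.0400
1/(1 + e^{-2.0400}) = 0.8849
P(incorrect) = 1 − 0.8849 = 0.1151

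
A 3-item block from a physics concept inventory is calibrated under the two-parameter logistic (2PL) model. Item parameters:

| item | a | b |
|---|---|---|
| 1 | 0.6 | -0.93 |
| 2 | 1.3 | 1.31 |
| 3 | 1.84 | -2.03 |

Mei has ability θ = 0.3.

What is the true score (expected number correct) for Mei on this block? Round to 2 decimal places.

P(θ) = 1 / (1 + exp(−a(θ − b)))
P_1 = 1/(1+e^{-0.7380}) = 0.6766
P_2 = 1/(1+e^{1.3130}) = 0.2120
P_3 = 1/(1+e^{-4.2872}) = 0.9864
E[score] = 0.6766 + 0.2120 + 0.9864 = 1.8750

1.87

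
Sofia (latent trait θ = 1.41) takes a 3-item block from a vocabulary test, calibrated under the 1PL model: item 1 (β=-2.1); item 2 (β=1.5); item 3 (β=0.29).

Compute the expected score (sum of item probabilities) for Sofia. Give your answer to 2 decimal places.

P(θ) = 1 / (1 + exp(−(θ − β)))
P_1 = 1/(1+e^{-3.5100}) = 0.9710
P_2 = 1/(1+e^{0.0900}) = 0.4775
P_3 = 1/(1+e^{-1.1200}) = 0.7540
E[score] = 0.9710 + 0.4775 + 0.7540 = 2.2025

2.20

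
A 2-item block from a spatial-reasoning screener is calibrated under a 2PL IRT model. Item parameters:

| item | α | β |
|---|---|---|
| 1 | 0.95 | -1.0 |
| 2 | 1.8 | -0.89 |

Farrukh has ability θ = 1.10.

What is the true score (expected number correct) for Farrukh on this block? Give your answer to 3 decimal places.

1.853

P(θ) = 1 / (1 + exp(−α(θ − β)))
P_1 = 1/(1+e^{-1.9950}) = 0.8803
P_2 = 1/(1+e^{-3.5820}) = 0.9729
E[score] = 0.8803 + 0.9729 = 1.8532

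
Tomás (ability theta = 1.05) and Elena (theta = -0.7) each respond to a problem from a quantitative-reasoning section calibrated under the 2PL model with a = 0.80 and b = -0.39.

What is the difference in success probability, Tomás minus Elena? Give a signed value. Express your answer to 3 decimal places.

0.322

P(theta) = 1 / (1 + exp(−a(theta − b)))
P(Tomás) = 0.7599  [exponent 1.1520]
P(Elena) = 0.4383  [exponent -0.2480]
Difference = 0.7599 − 0.4383 = 0.3216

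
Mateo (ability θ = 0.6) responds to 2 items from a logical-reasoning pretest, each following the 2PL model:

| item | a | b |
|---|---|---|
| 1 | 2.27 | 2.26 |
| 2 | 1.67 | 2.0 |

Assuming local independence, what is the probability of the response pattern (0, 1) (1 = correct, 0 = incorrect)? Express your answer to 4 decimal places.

P(θ) = 1 / (1 + exp(−a(θ − b)))
P_1 = 1/(1+e^{3.7682}) = 0.0226
P_2 = 1/(1+e^{2.3380}) = 0.0880
L = (1−P_1) × P_2 = 0.9774 × 0.0880 = 0.08604

0.0860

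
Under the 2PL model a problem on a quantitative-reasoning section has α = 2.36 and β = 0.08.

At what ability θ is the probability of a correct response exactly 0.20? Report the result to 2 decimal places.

-0.51

P(θ) = 1 / (1 + exp(−α(θ − β)))
logit = ln(0.2000/0.8000) = -1.3863
θ = β + logit/(α) = 0.08 + (-1.3863)/2.3600 = -0.5074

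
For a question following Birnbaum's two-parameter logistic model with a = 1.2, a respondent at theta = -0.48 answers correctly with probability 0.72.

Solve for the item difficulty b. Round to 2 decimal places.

P(theta) = 1 / (1 + exp(−a(theta − b)))
logit(0.72) = ln(0.72/0.28) = 0.9445
b = theta − logit/(a) = -0.48 − 0.9445/1.2000 = -1.2671

-1.27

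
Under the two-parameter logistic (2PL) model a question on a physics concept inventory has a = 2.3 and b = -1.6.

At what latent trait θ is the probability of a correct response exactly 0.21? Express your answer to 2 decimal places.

P(θ) = 1 / (1 + exp(−a(θ − b)))
logit = ln(0.2100/0.7900) = -1.3249
θ = b + logit/(a) = -1.6 + (-1.3249)/2.3000 = -2.1761

-2.18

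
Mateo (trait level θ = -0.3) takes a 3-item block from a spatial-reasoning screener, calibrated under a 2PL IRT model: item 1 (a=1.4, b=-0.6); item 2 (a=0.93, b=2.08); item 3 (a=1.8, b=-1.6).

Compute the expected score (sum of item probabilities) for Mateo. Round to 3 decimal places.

1.614

P(θ) = 1 / (1 + exp(−a(θ − b)))
P_1 = 1/(1+e^{-0.4200}) = 0.6035
P_2 = 1/(1+e^{2.2134}) = 0.0986
P_3 = 1/(1+e^{-2.3400}) = 0.9121
E[score] = 0.6035 + 0.0986 + 0.9121 = 1.6142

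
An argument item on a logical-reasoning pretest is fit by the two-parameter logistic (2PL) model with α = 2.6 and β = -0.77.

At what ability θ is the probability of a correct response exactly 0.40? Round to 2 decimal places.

P(θ) = 1 / (1 + exp(−α(θ − β)))
logit = ln(0.4000/0.6000) = -0.4055
θ = β + logit/(α) = -0.77 + (-0.4055)/2.6000 = -0.9259

-0.93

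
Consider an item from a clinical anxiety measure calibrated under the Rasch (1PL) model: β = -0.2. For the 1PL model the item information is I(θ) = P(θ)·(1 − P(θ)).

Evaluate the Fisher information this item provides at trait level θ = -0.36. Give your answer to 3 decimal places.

0.248

P = 1/(1+e^{0.1600}) = 0.4601
P(1−P) = 0.4601 × 0.5399 = 0.2484
I = P(1−P) = 0.24841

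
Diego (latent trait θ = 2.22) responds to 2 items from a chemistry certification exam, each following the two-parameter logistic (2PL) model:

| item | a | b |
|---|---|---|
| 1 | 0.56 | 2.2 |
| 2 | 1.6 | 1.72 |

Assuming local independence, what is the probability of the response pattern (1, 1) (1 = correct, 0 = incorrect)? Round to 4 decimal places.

0.3469

P(θ) = 1 / (1 + exp(−a(θ − b)))
P_1 = 1/(1+e^{-0.0112}) = 0.5028
P_2 = 1/(1+e^{-0.8000}) = 0.6900
L = P_1 × P_2 = 0.5028 × 0.6900 = 0.34692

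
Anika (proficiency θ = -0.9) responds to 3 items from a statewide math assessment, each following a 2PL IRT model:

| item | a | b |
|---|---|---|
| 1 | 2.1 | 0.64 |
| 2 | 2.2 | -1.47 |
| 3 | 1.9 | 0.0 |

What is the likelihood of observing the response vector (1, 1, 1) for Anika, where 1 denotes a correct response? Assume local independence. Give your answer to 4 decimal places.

P(θ) = 1 / (1 + exp(−a(θ − b)))
P_1 = 1/(1+e^{3.2340}) = 0.0379
P_2 = 1/(1+e^{-1.2540}) = 0.7780
P_3 = 1/(1+e^{1.7100}) = 0.1532
L = P_1 × P_2 × P_3 = 0.0379 × 0.7780 × 0.1532 = 0.00452

0.0045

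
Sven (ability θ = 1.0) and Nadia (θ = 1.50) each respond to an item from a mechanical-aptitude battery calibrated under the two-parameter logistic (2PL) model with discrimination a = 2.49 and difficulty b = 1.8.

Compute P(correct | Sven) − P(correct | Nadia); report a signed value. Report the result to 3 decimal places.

P(θ) = 1 / (1 + exp(−a(θ − b)))
P(Sven) = 0.1200  [exponent -1.9920]
P(Nadia) = 0.3215  [exponent -0.7470]
Difference = 0.1200 − 0.3215 = -0.2014

-0.201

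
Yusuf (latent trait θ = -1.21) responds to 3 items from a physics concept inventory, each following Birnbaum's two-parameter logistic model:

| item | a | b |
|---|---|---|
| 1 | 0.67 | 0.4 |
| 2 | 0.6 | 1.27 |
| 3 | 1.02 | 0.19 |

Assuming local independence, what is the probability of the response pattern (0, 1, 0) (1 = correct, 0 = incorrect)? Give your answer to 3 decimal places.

P(θ) = 1 / (1 + exp(−a(θ − b)))
P_1 = 1/(1+e^{1.0787}) = 0.2538
P_2 = 1/(1+e^{1.4880}) = 0.1842
P_3 = 1/(1+e^{1.4280}) = 0.1934
L = (1−P_1) × P_2 × (1−P_3) = 0.7462 × 0.1842 × 0.8066 = 0.11089

0.111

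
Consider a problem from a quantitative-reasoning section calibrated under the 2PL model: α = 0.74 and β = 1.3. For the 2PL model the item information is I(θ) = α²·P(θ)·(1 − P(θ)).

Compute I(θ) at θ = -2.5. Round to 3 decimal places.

0.029

P = 1/(1+e^{2.8120}) = 0.0567
P(1−P) = 0.0567 × 0.9433 = 0.0535
I = α² × P(1−P) = 0.74² × 0.0535 = 0.02928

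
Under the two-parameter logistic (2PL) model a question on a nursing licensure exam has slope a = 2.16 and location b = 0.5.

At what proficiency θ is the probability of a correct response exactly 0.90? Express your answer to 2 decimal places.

P(θ) = 1 / (1 + exp(−a(θ − b)))
logit = ln(0.9000/0.1000) = 2.1972
θ = b + logit/(a) = 0.5 + 2.1972/2.1600 = 1.5172

1.52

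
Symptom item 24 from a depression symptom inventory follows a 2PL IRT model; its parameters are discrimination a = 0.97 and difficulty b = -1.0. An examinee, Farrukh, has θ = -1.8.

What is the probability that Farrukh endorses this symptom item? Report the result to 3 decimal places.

0.315

P(θ) = 1 / (1 + exp(−a(θ − b)))
Exponent: 0.97 × (-1.8 − (-1.0)) = -0.7760
1/(1 + e^{0.7760}) = 0.3152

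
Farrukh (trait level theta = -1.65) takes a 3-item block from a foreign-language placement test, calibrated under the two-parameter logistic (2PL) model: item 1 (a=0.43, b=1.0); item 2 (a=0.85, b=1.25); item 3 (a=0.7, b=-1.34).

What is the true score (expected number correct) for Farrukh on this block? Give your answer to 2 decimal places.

P(theta) = 1 / (1 + exp(−a(theta − b)))
P_1 = 1/(1+e^{1.1395}) = 0.2424
P_2 = 1/(1+e^{2.4650}) = 0.0783
P_3 = 1/(1+e^{0.2170}) = 0.4460
E[score] = 0.2424 + 0.0783 + 0.4460 = 0.7667

0.77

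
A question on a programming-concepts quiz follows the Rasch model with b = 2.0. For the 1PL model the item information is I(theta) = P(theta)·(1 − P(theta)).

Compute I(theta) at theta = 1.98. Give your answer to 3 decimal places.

0.250

P = 1/(1+e^{0.0200}) = 0.4950
P(1−P) = 0.4950 × 0.5050 = 0.2500
I = P(1−P) = 0.24998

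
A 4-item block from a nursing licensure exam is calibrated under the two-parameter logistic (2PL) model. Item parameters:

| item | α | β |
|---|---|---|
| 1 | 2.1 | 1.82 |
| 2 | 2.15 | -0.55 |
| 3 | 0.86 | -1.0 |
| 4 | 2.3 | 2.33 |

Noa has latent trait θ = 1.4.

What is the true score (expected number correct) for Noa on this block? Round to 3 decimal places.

2.271

P(θ) = 1 / (1 + exp(−α(θ − β)))
P_1 = 1/(1+e^{0.8820}) = 0.2928
P_2 = 1/(1+e^{-4.1925}) = 0.9851
P_3 = 1/(1+e^{-2.0640}) = 0.8874
P_4 = 1/(1+e^{2.1390}) = 0.1054
E[score] = 0.2928 + 0.9851 + 0.8874 + 0.1054 = 2.2706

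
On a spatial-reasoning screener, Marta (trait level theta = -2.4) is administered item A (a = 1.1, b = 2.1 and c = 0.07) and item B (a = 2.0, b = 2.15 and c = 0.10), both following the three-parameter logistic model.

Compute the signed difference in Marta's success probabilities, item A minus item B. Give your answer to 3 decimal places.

P(theta) = c + (1 − c) · 1 / (1 + exp(−a(theta − b)))
P_A = 0.0765
P_B = 0.1001
P_A − P_B = -0.0236

-0.024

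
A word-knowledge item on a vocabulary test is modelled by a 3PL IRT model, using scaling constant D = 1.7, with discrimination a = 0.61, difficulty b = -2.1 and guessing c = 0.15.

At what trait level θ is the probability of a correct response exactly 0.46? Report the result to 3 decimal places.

-2.635

P(θ) = c + (1 − c) · 1 / (1 + exp(−D·a(θ − b)))
Remove guessing floor: (0.46 − 0.15)/(1 − 0.15) = 0.3647
logit = ln(0.3647/0.6353) = -0.5550
θ = b + logit/(1.7·a) = -2.1 + (-0.5550)/1.0370 = -2.6352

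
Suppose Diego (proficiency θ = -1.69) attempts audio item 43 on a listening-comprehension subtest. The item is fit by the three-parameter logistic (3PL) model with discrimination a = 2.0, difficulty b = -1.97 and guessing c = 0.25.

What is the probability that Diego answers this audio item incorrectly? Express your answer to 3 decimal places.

P(θ) = c + (1 − c) · 1 / (1 + exp(−a(θ − b)))
Exponent: 2.0 × (-1.69 − (-1.97)) = 0.5600
1/(1 + e^{-0.5600}) = 0.6365
P = 0.25 + 0.75 × 0.6365 = 0.7273
P(incorrect) = 1 − 0.7273 = 0.2727

0.273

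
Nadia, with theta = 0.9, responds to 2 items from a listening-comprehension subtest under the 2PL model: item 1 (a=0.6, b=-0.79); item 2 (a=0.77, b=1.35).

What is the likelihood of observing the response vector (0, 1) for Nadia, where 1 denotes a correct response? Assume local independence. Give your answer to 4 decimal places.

0.1103

P(theta) = 1 / (1 + exp(−a(theta − b)))
P_1 = 1/(1+e^{-1.0140}) = 0.7338
P_2 = 1/(1+e^{0.3465}) = 0.4142
L = (1−P_1) × P_2 = 0.2662 × 0.4142 = 0.11027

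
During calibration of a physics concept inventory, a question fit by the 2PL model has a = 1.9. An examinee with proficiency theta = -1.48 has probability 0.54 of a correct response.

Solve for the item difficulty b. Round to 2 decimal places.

-1.56

P(theta) = 1 / (1 + exp(−a(theta − b)))
logit(0.54) = ln(0.54/0.46) = 0.1603
b = theta − logit/(a) = -1.48 − 0.1603/1.9000 = -1.5644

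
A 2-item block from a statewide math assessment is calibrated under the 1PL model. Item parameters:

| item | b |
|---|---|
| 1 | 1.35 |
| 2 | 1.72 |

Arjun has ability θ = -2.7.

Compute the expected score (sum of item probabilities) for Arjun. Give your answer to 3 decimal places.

0.029

P(θ) = 1 / (1 + exp(−(θ − b)))
P_1 = 1/(1+e^{4.0500}) = 0.0171
P_2 = 1/(1+e^{4.4200}) = 0.0119
E[score] = 0.0171 + 0.0119 = 0.0290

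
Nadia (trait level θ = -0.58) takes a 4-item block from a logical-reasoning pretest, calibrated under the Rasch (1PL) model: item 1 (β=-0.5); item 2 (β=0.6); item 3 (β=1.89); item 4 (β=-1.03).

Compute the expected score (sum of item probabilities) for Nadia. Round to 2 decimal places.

P(θ) = 1 / (1 + exp(−(θ − β)))
P_1 = 1/(1+e^{0.0800}) = 0.4800
P_2 = 1/(1+e^{1.1800}) = 0.2351
P_3 = 1/(1+e^{2.4700}) = 0.0780
P_4 = 1/(1+e^{-0.4500}) = 0.6106
E[score] = 0.4800 + 0.2351 + 0.0780 + 0.6106 = 1.4037

1.40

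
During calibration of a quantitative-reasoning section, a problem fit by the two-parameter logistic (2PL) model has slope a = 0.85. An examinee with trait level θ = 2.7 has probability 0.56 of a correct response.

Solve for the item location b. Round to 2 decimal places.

2.42

P(θ) = 1 / (1 + exp(−a(θ − b)))
logit(0.56) = ln(0.56/0.44) = 0.2412
b = θ − logit/(a) = 2.7 − 0.2412/0.8500 = 2.4163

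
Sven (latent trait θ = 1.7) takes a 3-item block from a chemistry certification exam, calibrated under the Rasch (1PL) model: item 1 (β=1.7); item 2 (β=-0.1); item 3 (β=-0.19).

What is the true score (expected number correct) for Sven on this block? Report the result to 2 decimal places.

P(θ) = 1 / (1 + exp(−(θ − β)))
P_1 = 1/(1+e^{0.0000}) = 0.5000
P_2 = 1/(1+e^{-1.8000}) = 0.8581
P_3 = 1/(1+e^{-1.8900}) = 0.8688
E[score] = 0.5000 + 0.8581 + 0.8688 = 2.2269

2.23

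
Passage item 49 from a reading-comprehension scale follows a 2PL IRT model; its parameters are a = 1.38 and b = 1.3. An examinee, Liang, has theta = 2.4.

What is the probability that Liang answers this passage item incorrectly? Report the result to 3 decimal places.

0.180

P(theta) = 1 / (1 + exp(−a(theta − b)))
Exponent: 1.38 × (2.4 − 1.3) = 1.5180
1/(1 + e^{-1.5180}) = 0.8202
P(incorrect) = 1 − 0.8202 = 0.1798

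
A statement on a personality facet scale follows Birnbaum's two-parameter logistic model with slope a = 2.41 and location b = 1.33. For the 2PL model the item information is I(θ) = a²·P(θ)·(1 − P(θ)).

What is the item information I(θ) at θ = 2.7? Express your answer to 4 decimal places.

0.1989

P = 1/(1+e^{-3.3017}) = 0.9645
P(1−P) = 0.9645 × 0.0355 = 0.0343
I = a² × P(1−P) = 2.41² × 0.0343 = 0.19894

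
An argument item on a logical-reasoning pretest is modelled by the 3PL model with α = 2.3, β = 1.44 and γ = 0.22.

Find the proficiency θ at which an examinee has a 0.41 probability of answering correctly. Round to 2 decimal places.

0.95

P(θ) = γ + (1 − γ) · 1 / (1 + exp(−α(θ − β)))
Remove guessing floor: (0.41 − 0.22)/(1 − 0.22) = 0.2436
logit = ln(0.2436/0.7564) = -1.1331
θ = β + logit/(α) = 1.44 + (-1.1331)/2.3000 = 0.9473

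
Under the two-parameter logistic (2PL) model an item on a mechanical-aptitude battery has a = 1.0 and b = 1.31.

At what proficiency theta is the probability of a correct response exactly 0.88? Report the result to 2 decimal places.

P(theta) = 1 / (1 + exp(−a(theta − b)))
logit = ln(0.8800/0.1200) = 1.9924
theta = b + logit/(a) = 1.31 + 1.9924/1.0000 = 3.3024

3.30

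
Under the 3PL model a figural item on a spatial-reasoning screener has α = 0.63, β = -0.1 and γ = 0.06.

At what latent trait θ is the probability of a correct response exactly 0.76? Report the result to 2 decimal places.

P(θ) = γ + (1 − γ) · 1 / (1 + exp(−α(θ − β)))
Remove guessing floor: (0.76 − 0.06)/(1 − 0.06) = 0.7447
logit = ln(0.7447/0.2553) = 1.0704
θ = β + logit/(α) = -0.1 + 1.0704/0.6300 = 1.5991

1.60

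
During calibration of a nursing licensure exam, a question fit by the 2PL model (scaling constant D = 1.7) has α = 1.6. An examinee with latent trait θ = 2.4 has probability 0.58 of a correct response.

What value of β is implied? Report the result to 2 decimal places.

2.28

P(θ) = 1 / (1 + exp(−D·α(θ − β)))
logit(0.58) = ln(0.58/0.42) = 0.3228
β = θ − logit/(1.7·α) = 2.4 − 0.3228/2.7200 = 2.2813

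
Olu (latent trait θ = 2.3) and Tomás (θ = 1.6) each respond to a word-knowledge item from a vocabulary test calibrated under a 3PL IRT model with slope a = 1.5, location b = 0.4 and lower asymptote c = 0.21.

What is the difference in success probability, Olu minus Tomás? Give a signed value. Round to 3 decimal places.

0.069

P(θ) = c + (1 − c) · 1 / (1 + exp(−a(θ − b)))
P(Olu) = 0.9568  [exponent 2.8500]
P(Tomás) = 0.8879  [exponent 1.8000]
Difference = 0.9568 − 0.8879 = 0.0689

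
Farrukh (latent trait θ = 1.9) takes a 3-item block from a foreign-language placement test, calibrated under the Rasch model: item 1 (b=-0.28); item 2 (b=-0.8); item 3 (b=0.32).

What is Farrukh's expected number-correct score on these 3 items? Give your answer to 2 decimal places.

P(θ) = 1 / (1 + exp(−(θ − b)))
P_1 = 1/(1+e^{-2.1800}) = 0.8984
P_2 = 1/(1+e^{-2.7000}) = 0.9370
P_3 = 1/(1+e^{-1.5800}) = 0.8292
E[score] = 0.8984 + 0.9370 + 0.8292 = 2.6647

2.66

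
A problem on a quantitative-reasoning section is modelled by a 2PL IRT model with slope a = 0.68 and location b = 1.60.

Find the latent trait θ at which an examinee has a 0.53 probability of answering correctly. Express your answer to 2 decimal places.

P(θ) = 1 / (1 + exp(−a(θ − b)))
logit = ln(0.5300/0.4700) = 0.1201
θ = b + logit/(a) = 1.60 + 0.1201/0.6800 = 1.7767

1.78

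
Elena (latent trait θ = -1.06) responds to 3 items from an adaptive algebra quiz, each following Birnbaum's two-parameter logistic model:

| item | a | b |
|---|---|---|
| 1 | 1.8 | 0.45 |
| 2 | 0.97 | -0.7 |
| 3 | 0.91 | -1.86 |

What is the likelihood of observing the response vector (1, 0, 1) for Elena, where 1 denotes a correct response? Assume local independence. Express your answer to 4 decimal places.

P(θ) = 1 / (1 + exp(−a(θ − b)))
P_1 = 1/(1+e^{2.7180}) = 0.0619
P_2 = 1/(1+e^{0.3492}) = 0.4136
P_3 = 1/(1+e^{-0.7280}) = 0.6744
L = P_1 × (1−P_2) × P_3 = 0.0619 × 0.5864 × 0.6744 = 0.02449

0.0245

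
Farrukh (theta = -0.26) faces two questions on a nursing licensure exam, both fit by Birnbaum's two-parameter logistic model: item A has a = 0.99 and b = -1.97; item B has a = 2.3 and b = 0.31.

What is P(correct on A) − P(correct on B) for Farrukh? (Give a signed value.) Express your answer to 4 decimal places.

0.6323

P(theta) = 1 / (1 + exp(−a(theta − b)))
P_A = 0.8446
P_B = 0.2123
P_A − P_B = 0.6323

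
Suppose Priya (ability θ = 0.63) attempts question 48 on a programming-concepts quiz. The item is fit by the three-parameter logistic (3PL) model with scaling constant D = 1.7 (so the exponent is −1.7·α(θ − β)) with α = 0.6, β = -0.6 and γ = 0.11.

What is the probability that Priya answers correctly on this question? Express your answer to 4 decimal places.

P(θ) = γ + (1 − γ) · 1 / (1 + exp(−D·α(θ − β)))
Exponent: 1.7 × 0.6 × (0.63 − (-0.6)) = 1.2546
1/(1 + e^{-1.2546}) = 0.7781
P = 0.11 + 0.89 × 0.7781 = 0.8025

0.8025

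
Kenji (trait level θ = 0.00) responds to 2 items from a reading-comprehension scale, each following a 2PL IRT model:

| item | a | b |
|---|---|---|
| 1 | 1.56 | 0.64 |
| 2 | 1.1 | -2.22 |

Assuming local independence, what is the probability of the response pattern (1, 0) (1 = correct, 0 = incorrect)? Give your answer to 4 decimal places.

0.0215

P(θ) = 1 / (1 + exp(−a(θ − b)))
P_1 = 1/(1+e^{0.9984}) = 0.2693
P_2 = 1/(1+e^{-2.4420}) = 0.9200
L = P_1 × (1−P_2) = 0.2693 × 0.0800 = 0.02155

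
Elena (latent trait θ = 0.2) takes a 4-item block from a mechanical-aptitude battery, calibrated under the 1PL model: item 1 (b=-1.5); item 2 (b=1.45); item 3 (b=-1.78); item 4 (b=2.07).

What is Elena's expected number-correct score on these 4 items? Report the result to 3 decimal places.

P(θ) = 1 / (1 + exp(−(θ − b)))
P_1 = 1/(1+e^{-1.7000}) = 0.8455
P_2 = 1/(1+e^{1.2500}) = 0.2227
P_3 = 1/(1+e^{-1.9800}) = 0.8787
P_4 = 1/(1+e^{1.8700}) = 0.1335
E[score] = 0.8455 + 0.2227 + 0.8787 + 0.1335 = 2.0805

2.080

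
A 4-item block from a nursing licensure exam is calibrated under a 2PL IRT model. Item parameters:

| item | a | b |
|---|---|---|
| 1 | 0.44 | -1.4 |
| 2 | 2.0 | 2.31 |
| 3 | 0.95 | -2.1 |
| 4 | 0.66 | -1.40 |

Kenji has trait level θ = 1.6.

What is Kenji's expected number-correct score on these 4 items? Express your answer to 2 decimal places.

2.83

P(θ) = 1 / (1 + exp(−a(θ − b)))
P_1 = 1/(1+e^{-1.3200}) = 0.7892
P_2 = 1/(1+e^{1.4200}) = 0.1947
P_3 = 1/(1+e^{-3.5150}) = 0.9711
P_4 = 1/(1+e^{-1.9800}) = 0.8787
E[score] = 0.7892 + 0.1947 + 0.9711 + 0.8787 = 2.8336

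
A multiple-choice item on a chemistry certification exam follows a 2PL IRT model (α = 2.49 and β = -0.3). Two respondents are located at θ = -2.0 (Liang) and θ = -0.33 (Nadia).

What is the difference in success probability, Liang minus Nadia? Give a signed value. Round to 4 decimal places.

-0.4670

P(θ) = 1 / (1 + exp(−α(θ − β)))
P(Liang) = 0.0143  [exponent -4.2330]
P(Nadia) = 0.4813  [exponent -0.0747]
Difference = 0.0143 − 0.4813 = -0.4670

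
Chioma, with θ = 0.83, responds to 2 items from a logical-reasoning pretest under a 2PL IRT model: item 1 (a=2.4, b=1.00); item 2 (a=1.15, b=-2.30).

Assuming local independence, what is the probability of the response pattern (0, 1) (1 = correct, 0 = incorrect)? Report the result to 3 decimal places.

0.585

P(θ) = 1 / (1 + exp(−a(θ − b)))
P_1 = 1/(1+e^{0.4080}) = 0.3994
P_2 = 1/(1+e^{-3.5995}) = 0.9734
L = (1−P_1) × P_2 = 0.6006 × 0.9734 = 0.58463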